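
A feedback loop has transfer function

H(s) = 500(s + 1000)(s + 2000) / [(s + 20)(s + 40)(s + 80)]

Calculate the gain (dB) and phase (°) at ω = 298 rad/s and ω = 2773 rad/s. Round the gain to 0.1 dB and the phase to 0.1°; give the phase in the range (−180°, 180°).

At s = jω = j298:
zero (s+1000): 1000 + j298 → |·| = √(1000²+298²) = √1088804 ≈ 1043.5, ∠ = arctan(298/1000) ≈ 16.59°
zero (s+2000): 2000 + j298 → |·| = √(2000²+298²) = √4088804 ≈ 2022.1, ∠ = arctan(298/2000) ≈ 8.47°
pole (s+20): 20 + j298 → |·| = √(20²+298²) = √89204 ≈ 298.67, ∠ = arctan(298/20) ≈ 86.16°
pole (s+40): 40 + j298 → |·| = √(40²+298²) = √90404 ≈ 300.67, ∠ = arctan(298/40) ≈ 82.35°
pole (s+80): 80 + j298 → |·| = √(80²+298²) = √95204 ≈ 308.55, ∠ = arctan(298/80) ≈ 74.97°
|H| = 500 · 2.1101e+06 / 2.7708e+07 ≈ 38.077
Gain = 20 log₁₀(38.077) ≈ 31.61 dB
∠H = 25.06° − 243.48° = -218.42° ≡ 141.58° (principal value)

At s = jω = j2773:
zero (s+1000): 1000 + j2773 → |·| = √(1000²+2773²) = √8689529 ≈ 2947.8, ∠ = arctan(2773/1000) ≈ 70.17°
zero (s+2000): 2000 + j2773 → |·| = √(2000²+2773²) = √11689529 ≈ 3419, ∠ = arctan(2773/2000) ≈ 54.20°
pole (s+20): 20 + j2773 → |·| = √(20²+2773²) = √7689929 ≈ 2773.1, ∠ = arctan(2773/20) ≈ 89.59°
pole (s+40): 40 + j2773 → |·| = √(40²+2773²) = √7691129 ≈ 2773.3, ∠ = arctan(2773/40) ≈ 89.17°
pole (s+80): 80 + j2773 → |·| = √(80²+2773²) = √7695929 ≈ 2774.2, ∠ = arctan(2773/80) ≈ 88.35°
|H| = 500 · 1.0079e+07 / 2.1335e+10 ≈ 0.23621
Gain = 20 log₁₀(0.23621) ≈ -12.53 dB
∠H = 124.37° − 267.11° = -142.74°

ω = 298: 31.6 dB, 141.6°; ω = 2773: -12.5 dB, -142.7°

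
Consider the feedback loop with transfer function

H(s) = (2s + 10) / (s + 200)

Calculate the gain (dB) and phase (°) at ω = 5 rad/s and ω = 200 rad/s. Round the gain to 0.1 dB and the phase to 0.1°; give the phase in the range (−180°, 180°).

ω = 5: -23.0 dB, 43.6°; ω = 200: 3.0 dB, 43.6°

Substitute s = j5:
Numerator: 2(j5) + 10 = 10 + j10
Denominator: (j5) + 200 = 200 + j5
|N| = √(10² + 10²) ≈ 14.142, ∠N ≈ 45.00°
|D| = √(200² + 5²) ≈ 200.06, ∠D ≈ 1.43°
|H| = 14.142 / 200.06 ≈ 0.070689
Gain = 20 log₁₀(0.070689) ≈ -23.01 dB
∠H = 45.00° − 1.43° = 43.57°

Substitute s = j200:
Numerator: 2(j200) + 10 = 10 + j400
Denominator: (j200) + 200 = 200 + j200
|N| = √(10² + 400²) ≈ 400.12, ∠N ≈ 88.57°
|D| = √(200² + 200²) ≈ 282.84, ∠D ≈ 45.00°
|H| = 400.12 / 282.84 ≈ 1.4147
Gain = 20 log₁₀(1.4147) ≈ 3.01 dB
∠H = 88.57° − 45.00° = 43.57°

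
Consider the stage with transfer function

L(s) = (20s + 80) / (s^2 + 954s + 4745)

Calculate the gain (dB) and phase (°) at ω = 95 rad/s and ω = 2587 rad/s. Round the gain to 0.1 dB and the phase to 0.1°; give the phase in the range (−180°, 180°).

ω = 95: -33.6 dB, -5.1°; ω = 2587: -42.8 dB, -69.8°

Substitute s = j95:
Numerator: 20(j95) + 80 = 80 + j1900
Denominator: (j95)^2 + 954(j95) + 4745 = -4280 + j90630
|N| = √(80² + 1900²) ≈ 1901.7, ∠N ≈ 87.59°
|D| = √(4280² + 90630²) ≈ 90731, ∠D ≈ 92.70°
|L| = 1901.7 / 90731 ≈ 0.02096
Gain = 20 log₁₀(0.02096) ≈ -33.57 dB
∠L = 87.59° − 92.70° = -5.11°

Substitute s = j2587:
Numerator: 20(j2587) + 80 = 80 + j51740
Denominator: (j2587)^2 + 954(j2587) + 4745 = -6687824 + j2467998
|N| = √(80² + 51740²) ≈ 51740, ∠N ≈ 89.91°
|D| = √(6687824² + 2467998²) ≈ 7.1287e+06, ∠D ≈ 159.74°
|L| = 51740 / 7.1287e+06 ≈ 0.007258
Gain = 20 log₁₀(0.007258) ≈ -42.78 dB
∠L = 89.91° − 159.74° = -69.83°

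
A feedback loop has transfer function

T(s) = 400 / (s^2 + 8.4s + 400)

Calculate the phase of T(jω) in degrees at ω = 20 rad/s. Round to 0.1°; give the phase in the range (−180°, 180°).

-90.0°

At s = jω = j20:
quadratic: (j20)² + 8.4·j20 + 400 = 0 + j168 → |·| ≈ 168, ∠ ≈ 90.00°
∠T = 0.00° − 90.00° = -90.00°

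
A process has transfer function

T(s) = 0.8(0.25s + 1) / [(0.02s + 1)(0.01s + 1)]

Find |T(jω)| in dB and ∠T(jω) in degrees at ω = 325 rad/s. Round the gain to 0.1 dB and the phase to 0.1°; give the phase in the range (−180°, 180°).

At ω = 325 rad/s:
zero (1 + j325·0.25) = 1 + j81.25 → |·| ≈ 81.256, ∠ ≈ 89.29°
pole (1 + j325·0.02) = 1 + j6.5 → |·| ≈ 6.5765, ∠ ≈ 81.25°
pole (1 + j325·0.01) = 1 + j3.25 → |·| ≈ 3.4004, ∠ ≈ 72.90°
|T| = 0.8 · 81.256 / (6.5765 · 3.4004) ≈ 2.9068
Gain = 20 log₁₀(2.9068) ≈ 9.27 dB
∠T = (89.29°) − (81.25° + 72.90°) = -64.86°

9.3 dB, -64.9°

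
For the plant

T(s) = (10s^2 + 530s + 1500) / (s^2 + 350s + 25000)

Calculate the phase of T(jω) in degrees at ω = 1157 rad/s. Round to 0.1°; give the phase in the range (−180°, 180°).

Substitute s = j1157:
Numerator: 10(j1157)^2 + 530(j1157) + 1500 = -13384990 + j613210
Denominator: (j1157)^2 + 350(j1157) + 25000 = -1313649 + j404950
|N| = √(13384990² + 613210²) ≈ 1.3399e+07, ∠N ≈ 177.38°
|D| = √(1313649² + 404950²) ≈ 1.3746e+06, ∠D ≈ 162.87°
∠T = 177.38° − 162.87° = 14.51°

14.5°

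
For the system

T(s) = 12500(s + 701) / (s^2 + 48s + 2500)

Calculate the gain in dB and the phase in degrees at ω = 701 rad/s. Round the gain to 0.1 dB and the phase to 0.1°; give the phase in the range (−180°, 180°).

28.1 dB, -131.1°

At s = jω = j701:
zero (s+701): 701 + j701 → |·| = √(701²+701²) = √982802 ≈ 991.36, ∠ = arctan(701/701) ≈ 45.00°
quadratic: (j701)² + 48·j701 + 2500 = -488901 + j33648 → |·| ≈ 4.9006e+05, ∠ ≈ 176.06°
|T| = 12500 · 991.36 / 4.9006e+05 ≈ 25.287
Gain = 20 log₁₀(25.287) ≈ 28.06 dB
∠T = 45.00° − 176.06° = -131.06°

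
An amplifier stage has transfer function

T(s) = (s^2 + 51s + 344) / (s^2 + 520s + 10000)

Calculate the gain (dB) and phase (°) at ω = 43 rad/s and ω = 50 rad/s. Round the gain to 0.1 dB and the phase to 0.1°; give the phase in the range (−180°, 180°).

Substitute s = j43:
Numerator: (j43)^2 + 51(j43) + 344 = -1505 + j2193
Denominator: (j43)^2 + 520(j43) + 10000 = 8151 + j22360
|N| = √(1505² + 2193²) ≈ 2659.8, ∠N ≈ 124.46°
|D| = √(8151² + 22360²) ≈ 23799, ∠D ≈ 69.97°
|T| = 2659.8 / 23799 ≈ 0.11176
Gain = 20 log₁₀(0.11176) ≈ -19.03 dB
∠T = 124.46° − 69.97° = 54.49°

Substitute s = j50:
Numerator: (j50)^2 + 51(j50) + 344 = -2156 + j2550
Denominator: (j50)^2 + 520(j50) + 10000 = 7500 + j26000
|N| = √(2156² + 2550²) ≈ 3339.3, ∠N ≈ 130.21°
|D| = √(7500² + 26000²) ≈ 27060, ∠D ≈ 73.91°
|T| = 3339.3 / 27060 ≈ 0.1234
Gain = 20 log₁₀(0.1234) ≈ -18.17 dB
∠T = 130.21° − 73.91° = 56.30°

ω = 43: -19.0 dB, 54.5°; ω = 50: -18.2 dB, 56.3°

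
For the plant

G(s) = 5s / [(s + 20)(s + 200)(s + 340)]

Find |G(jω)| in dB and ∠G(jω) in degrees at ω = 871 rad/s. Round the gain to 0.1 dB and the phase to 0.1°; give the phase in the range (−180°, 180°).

-104.5 dB, -144.4°

At s = jω = j871:
zero at origin: s = j871 → |·| = 871, ∠ = 90.00°
pole (s+20): 20 + j871 → |·| = √(20²+871²) = √759041 ≈ 871.23, ∠ = arctan(871/20) ≈ 88.68°
pole (s+200): 200 + j871 → |·| = √(200²+871²) = √798641 ≈ 893.67, ∠ = arctan(871/200) ≈ 77.07°
pole (s+340): 340 + j871 → |·| = √(340²+871²) = √874241 ≈ 935.01, ∠ = arctan(871/340) ≈ 68.68°
|G| = 5 · 871 / 7.2799e+08 ≈ 5.9822e-06
Gain = 20 log₁₀(5.9822e-06) ≈ -104.46 dB
∠G = 90.00° − 234.43° = -144.43°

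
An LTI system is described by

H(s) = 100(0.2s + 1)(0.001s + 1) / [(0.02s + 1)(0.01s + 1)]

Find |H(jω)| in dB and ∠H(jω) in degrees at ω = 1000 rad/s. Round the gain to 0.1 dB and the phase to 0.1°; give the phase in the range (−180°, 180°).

43.0 dB, -36.7°

At ω = 1000 rad/s:
zero (1 + j1000·0.2) = 1 + j200 → |·| ≈ 200, ∠ ≈ 89.71°
zero (1 + j1000·0.001) = 1 + j1 → |·| ≈ 1.4142, ∠ ≈ 45.00°
pole (1 + j1000·0.02) = 1 + j20 → |·| ≈ 20.025, ∠ ≈ 87.14°
pole (1 + j1000·0.01) = 1 + j10 → |·| ≈ 10.05, ∠ ≈ 84.29°
|H| = 100 · 200 · 1.4142 / (20.025 · 10.05) ≈ 140.54
Gain = 20 log₁₀(140.54) ≈ 42.96 dB
∠H = (89.71° + 45.00°) − (87.14° + 84.29°) = -36.72°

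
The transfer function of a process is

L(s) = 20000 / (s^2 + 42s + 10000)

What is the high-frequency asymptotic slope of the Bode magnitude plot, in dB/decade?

Each pole contributes −20 dB/decade at high frequency; each zero contributes +20 dB/decade.
Net: 0 zero(s) − 2 pole(s) → -40 dB/decade.

-40 dB/decade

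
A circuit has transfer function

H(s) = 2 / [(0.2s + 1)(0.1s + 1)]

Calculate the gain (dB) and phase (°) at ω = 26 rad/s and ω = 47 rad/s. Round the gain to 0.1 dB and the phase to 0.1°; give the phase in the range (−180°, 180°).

ω = 26: -17.4 dB, -148.1°; ω = 47: -27.1 dB, -161.9°

At ω = 26 rad/s:
pole (1 + j26·0.2) = 1 + j5.2 → |·| ≈ 5.2953, ∠ ≈ 79.11°
pole (1 + j26·0.1) = 1 + j2.6 → |·| ≈ 2.7857, ∠ ≈ 68.96°
|H| = 2 · 1 / (5.2953 · 2.7857) ≈ 0.13558
Gain = 20 log₁₀(0.13558) ≈ -17.36 dB
∠H = (0°) − (79.11° + 68.96°) = -148.07°

At ω = 47 rad/s:
pole (1 + j47·0.2) = 1 + j9.4 → |·| ≈ 9.453, ∠ ≈ 83.93°
pole (1 + j47·0.1) = 1 + j4.7 → |·| ≈ 4.8052, ∠ ≈ 77.99°
|H| = 2 · 1 / (9.453 · 4.8052) ≈ 0.04403
Gain = 20 log₁₀(0.04403) ≈ -27.13 dB
∠H = (0°) − (83.93° + 77.99°) = -161.92°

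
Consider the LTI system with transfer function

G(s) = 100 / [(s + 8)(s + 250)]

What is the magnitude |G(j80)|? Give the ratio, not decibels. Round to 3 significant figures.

0.00474

At s = jω = j80:
pole (s+8): 8 + j80 → |·| = √(8²+80²) = √6464 ≈ 80.399, ∠ = arctan(80/8) ≈ 84.29°
pole (s+250): 250 + j80 → |·| = √(250²+80²) = √68900 ≈ 262.49, ∠ = arctan(80/250) ≈ 17.74°
|G| = 100 / 21104 ≈ 0.0047384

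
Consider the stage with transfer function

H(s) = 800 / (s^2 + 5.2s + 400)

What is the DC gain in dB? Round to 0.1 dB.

6.0 dB

H(0) = 800 / 400 = 2
20 log₁₀(2) ≈ 6.02 dB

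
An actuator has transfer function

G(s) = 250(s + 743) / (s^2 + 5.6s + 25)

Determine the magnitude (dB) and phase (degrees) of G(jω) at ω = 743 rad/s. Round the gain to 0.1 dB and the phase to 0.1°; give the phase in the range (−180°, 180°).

-6.5 dB, -134.6°

At s = jω = j743:
zero (s+743): 743 + j743 → |·| = √(743²+743²) = √1104098 ≈ 1050.8, ∠ = arctan(743/743) ≈ 45.00°
quadratic: (j743)² + 5.6·j743 + 25 = -552024 + j4160.8 → |·| ≈ 5.5204e+05, ∠ ≈ 179.57°
|G| = 250 · 1050.8 / 5.5204e+05 ≈ 0.47587
Gain = 20 log₁₀(0.47587) ≈ -6.45 dB
∠G = 45.00° − 179.57° = -134.57°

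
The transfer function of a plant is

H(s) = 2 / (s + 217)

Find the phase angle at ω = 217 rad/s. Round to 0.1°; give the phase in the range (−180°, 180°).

-45.0°

At s = jω = j217:
pole (s+217): 217 + j217 → |·| = √(217²+217²) = √94178 ≈ 306.88, ∠ = arctan(217/217) ≈ 45.00°
∠H = 0.00° − 45.00° = -45.00°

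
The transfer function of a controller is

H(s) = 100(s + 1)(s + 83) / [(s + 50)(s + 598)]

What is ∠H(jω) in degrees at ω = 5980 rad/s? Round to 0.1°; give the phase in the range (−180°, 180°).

At s = jω = j5980:
zero (s+1): 1 + j5980 → |·| = √(1²+5980²) = √35760401 ≈ 5980, ∠ = arctan(5980/1) ≈ 89.99°
zero (s+83): 83 + j5980 → |·| = √(83²+5980²) = √35767289 ≈ 5980.6, ∠ = arctan(5980/83) ≈ 89.20°
pole (s+50): 50 + j5980 → |·| = √(50²+5980²) = √35762900 ≈ 5980.2, ∠ = arctan(5980/50) ≈ 89.52°
pole (s+598): 598 + j5980 → |·| = √(598²+5980²) = √36118004 ≈ 6009.8, ∠ = arctan(5980/598) ≈ 84.29°
∠H = 179.19° − 173.81° = 5.38°

5.4°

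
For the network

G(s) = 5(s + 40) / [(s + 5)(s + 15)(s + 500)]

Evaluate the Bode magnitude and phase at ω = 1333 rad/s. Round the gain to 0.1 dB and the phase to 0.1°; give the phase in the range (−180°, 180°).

At s = jω = j1333:
zero (s+40): 40 + j1333 → |·| = √(40²+1333²) = √1778489 ≈ 1333.6, ∠ = arctan(1333/40) ≈ 88.28°
pole (s+5): 5 + j1333 → |·| = √(5²+1333²) = √1776914 ≈ 1333, ∠ = arctan(1333/5) ≈ 89.79°
pole (s+15): 15 + j1333 → |·| = √(15²+1333²) = √1777114 ≈ 1333.1, ∠ = arctan(1333/15) ≈ 89.36°
pole (s+500): 500 + j1333 → |·| = √(500²+1333²) = √2026889 ≈ 1423.7, ∠ = arctan(1333/500) ≈ 69.44°
|G| = 5 · 1333.6 / 2.5299e+09 ≈ 2.6357e-06
Gain = 20 log₁₀(2.6357e-06) ≈ -111.58 dB
∠G = 88.28° − 248.59° = -160.31°

-111.6 dB, -160.3°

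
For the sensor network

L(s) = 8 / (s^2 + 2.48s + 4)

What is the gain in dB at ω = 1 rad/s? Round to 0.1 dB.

6.3 dB

At s = jω = j1:
quadratic: (j1)² + 2.48·j1 + 4 = 3 + j2.48 → |·| ≈ 3.8924, ∠ ≈ 39.58°
|L| = 8 / 3.8924 ≈ 2.0553
Gain = 20 log₁₀(2.0553) ≈ 6.26 dB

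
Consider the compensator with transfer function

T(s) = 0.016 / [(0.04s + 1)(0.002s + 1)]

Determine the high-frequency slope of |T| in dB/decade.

-40 dB/decade

Each pole contributes −20 dB/decade at high frequency; each zero contributes +20 dB/decade.
Net: 0 zero(s) − 2 pole(s) → -40 dB/decade.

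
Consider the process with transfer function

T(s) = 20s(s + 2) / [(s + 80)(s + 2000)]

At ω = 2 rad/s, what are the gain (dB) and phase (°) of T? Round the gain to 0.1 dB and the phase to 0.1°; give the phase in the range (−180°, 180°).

-63.0 dB, 133.5°

At s = jω = j2:
zero (s+2): 2 + j2 → |·| = √(2²+2²) = √8 ≈ 2.8284, ∠ = arctan(2/2) ≈ 45.00°
zero at origin: s = j2 → |·| = 2, ∠ = 90.00°
pole (s+80): 80 + j2 → |·| = √(80²+2²) = √6404 ≈ 80.025, ∠ = arctan(2/80) ≈ 1.43°
pole (s+2000): 2000 + j2 → |·| = √(2000²+2²) = √4000004 ≈ 2000, ∠ = arctan(2/2000) ≈ 0.06°
|T| = 20 · 5.6568 / 1.6005e+05 ≈ 0.00070688
Gain = 20 log₁₀(0.00070688) ≈ -63.01 dB
∠T = 135.00° − 1.49° = 133.51°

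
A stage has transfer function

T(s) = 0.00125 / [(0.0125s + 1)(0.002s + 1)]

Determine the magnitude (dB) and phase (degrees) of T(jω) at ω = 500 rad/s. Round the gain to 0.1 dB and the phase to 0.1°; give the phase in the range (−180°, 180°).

At ω = 500 rad/s:
pole (1 + j500·0.0125) = 1 + j6.25 → |·| ≈ 6.3295, ∠ ≈ 80.91°
pole (1 + j500·0.002) = 1 + j1 → |·| ≈ 1.4142, ∠ ≈ 45.00°
|T| = 0.00125 · 1 / (6.3295 · 1.4142) ≈ 0.00013965
Gain = 20 log₁₀(0.00013965) ≈ -77.10 dB
∠T = (0°) − (80.91° + 45.00°) = -125.91°

-77.1 dB, -125.9°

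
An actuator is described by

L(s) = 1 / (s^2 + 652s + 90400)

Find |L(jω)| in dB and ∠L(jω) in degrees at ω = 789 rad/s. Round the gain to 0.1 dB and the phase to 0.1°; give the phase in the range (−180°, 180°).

Substitute s = j789:
Numerator: 1 = 1 + j0
Denominator: (j789)^2 + 652(j789) + 90400 = -532121 + j514428
|N| = √(1² + 0²) ≈ 1, ∠N ≈ 0.00°
|D| = √(532121² + 514428²) ≈ 7.4013e+05, ∠D ≈ 135.97°
|L| = 1 / 7.4013e+05 ≈ 1.3511e-06
Gain = 20 log₁₀(1.3511e-06) ≈ -117.39 dB
∠L = 0.00° − 135.97° = -135.97°

-117.4 dB, -136.0°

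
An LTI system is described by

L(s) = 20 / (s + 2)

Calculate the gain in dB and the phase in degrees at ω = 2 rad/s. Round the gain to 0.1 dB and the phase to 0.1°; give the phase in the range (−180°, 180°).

17.0 dB, -45.0°

Substitute s = j2:
Numerator: 20 = 20 + j0
Denominator: (j2) + 2 = 2 + j2
|N| = √(20² + 0²) ≈ 20, ∠N ≈ 0.00°
|D| = √(2² + 2²) ≈ 2.8284, ∠D ≈ 45.00°
|L| = 20 / 2.8284 ≈ 7.0711
Gain = 20 log₁₀(7.0711) ≈ 16.99 dB
∠L = 0.00° − 45.00° = -45.00°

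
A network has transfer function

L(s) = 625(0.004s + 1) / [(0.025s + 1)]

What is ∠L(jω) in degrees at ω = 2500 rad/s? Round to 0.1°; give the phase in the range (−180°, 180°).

-4.8°

At ω = 2500 rad/s:
zero (1 + j2500·0.004) = 1 + j10 → |·| ≈ 10.05, ∠ ≈ 84.29°
pole (1 + j2500·0.025) = 1 + j62.5 → |·| ≈ 62.508, ∠ ≈ 89.08°
∠L = (84.29°) − (89.08°) = -4.79°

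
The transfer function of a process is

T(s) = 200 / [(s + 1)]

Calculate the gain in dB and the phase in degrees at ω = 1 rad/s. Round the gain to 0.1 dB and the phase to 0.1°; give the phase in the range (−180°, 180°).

43.0 dB, -45.0°

At ω = 1 rad/s:
pole (1 + j1·1) = 1 + j1 → |·| ≈ 1.4142, ∠ ≈ 45.00°
|T| = 200 · 1 / (1.4142) ≈ 141.42
Gain = 20 log₁₀(141.42) ≈ 43.01 dB
∠T = (0°) − (45.00°) = -45.00°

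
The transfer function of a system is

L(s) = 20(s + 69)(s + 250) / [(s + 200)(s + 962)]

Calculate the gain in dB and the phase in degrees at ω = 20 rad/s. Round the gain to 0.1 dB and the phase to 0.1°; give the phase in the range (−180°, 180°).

At s = jω = j20:
zero (s+69): 69 + j20 → |·| = √(69²+20²) = √5161 ≈ 71.84, ∠ = arctan(20/69) ≈ 16.16°
zero (s+250): 250 + j20 → |·| = √(250²+20²) = √62900 ≈ 250.8, ∠ = arctan(20/250) ≈ 4.57°
pole (s+200): 200 + j20 → |·| = √(200²+20²) = √40400 ≈ 201, ∠ = arctan(20/200) ≈ 5.71°
pole (s+962): 962 + j20 → |·| = √(962²+20²) = √925844 ≈ 962.21, ∠ = arctan(20/962) ≈ 1.19°
|L| = 20 · 18017 / 1.934e+05 ≈ 1.8632
Gain = 20 log₁₀(1.8632) ≈ 5.41 dB
∠L = 20.73° − 6.90° = 13.83°

5.4 dB, 13.8°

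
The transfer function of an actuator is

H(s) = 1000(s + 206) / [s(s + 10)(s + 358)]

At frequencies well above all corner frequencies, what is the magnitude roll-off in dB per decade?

-40 dB/decade

Each pole contributes −20 dB/decade at high frequency; each zero contributes +20 dB/decade.
Net: 1 zero(s) − 3 pole(s) → -40 dB/decade.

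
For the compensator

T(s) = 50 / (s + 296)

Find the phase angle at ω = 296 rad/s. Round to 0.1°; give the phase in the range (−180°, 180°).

Substitute s = j296:
Numerator: 50 = 50 + j0
Denominator: (j296) + 296 = 296 + j296
|N| = √(50² + 0²) ≈ 50, ∠N ≈ 0.00°
|D| = √(296² + 296²) ≈ 418.61, ∠D ≈ 45.00°
∠T = 0.00° − 45.00° = -45.00°

-45.0°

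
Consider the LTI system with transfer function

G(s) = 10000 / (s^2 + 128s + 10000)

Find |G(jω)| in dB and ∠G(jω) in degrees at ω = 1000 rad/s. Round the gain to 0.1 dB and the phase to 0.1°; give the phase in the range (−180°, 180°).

At s = jω = j1000:
quadratic: (j1000)² + 128·j1000 + 10000 = -990000 + j128000 → |·| ≈ 9.9824e+05, ∠ ≈ 172.63°
|G| = 10000 / 9.9824e+05 ≈ 0.010018
Gain = 20 log₁₀(0.010018) ≈ -39.98 dB
∠G = 0.00° − 172.63° = -172.63°

-40.0 dB, -172.6°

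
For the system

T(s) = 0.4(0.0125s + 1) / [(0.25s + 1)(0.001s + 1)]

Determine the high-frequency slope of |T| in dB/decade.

Each pole contributes −20 dB/decade at high frequency; each zero contributes +20 dB/decade.
Net: 1 zero(s) − 2 pole(s) → -20 dB/decade.

-20 dB/decade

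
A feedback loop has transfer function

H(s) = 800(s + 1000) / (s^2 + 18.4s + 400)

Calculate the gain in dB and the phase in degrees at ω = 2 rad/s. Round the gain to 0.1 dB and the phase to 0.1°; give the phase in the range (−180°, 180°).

66.1 dB, -5.2°

At s = jω = j2:
zero (s+1000): 1000 + j2 → |·| = √(1000²+2²) = √1000004 ≈ 1000, ∠ = arctan(2/1000) ≈ 0.11°
quadratic: (j2)² + 18.4·j2 + 400 = 396 + j36.8 → |·| ≈ 397.71, ∠ ≈ 5.31°
|H| = 800 · 1000 / 397.71 ≈ 2011.5
Gain = 20 log₁₀(2011.5) ≈ 66.07 dB
∠H = 0.11° − 5.31° = -5.20°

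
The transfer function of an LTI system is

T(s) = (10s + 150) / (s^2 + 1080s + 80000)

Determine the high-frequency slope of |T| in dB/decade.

Each pole contributes −20 dB/decade at high frequency; each zero contributes +20 dB/decade.
Net: 1 zero(s) − 2 pole(s) → -20 dB/decade.

-20 dB/decade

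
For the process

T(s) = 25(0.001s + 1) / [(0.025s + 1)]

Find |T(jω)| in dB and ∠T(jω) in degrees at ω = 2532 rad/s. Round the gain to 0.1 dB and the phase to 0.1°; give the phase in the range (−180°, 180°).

At ω = 2532 rad/s:
zero (1 + j2532·0.001) = 1 + j2.532 → |·| ≈ 2.7223, ∠ ≈ 68.45°
pole (1 + j2532·0.025) = 1 + j63.3 → |·| ≈ 63.308, ∠ ≈ 89.09°
|T| = 25 · 2.7223 / (63.308) ≈ 1.075
Gain = 20 log₁₀(1.075) ≈ 0.63 dB
∠T = (68.45°) − (89.09°) = -20.64°

0.6 dB, -20.6°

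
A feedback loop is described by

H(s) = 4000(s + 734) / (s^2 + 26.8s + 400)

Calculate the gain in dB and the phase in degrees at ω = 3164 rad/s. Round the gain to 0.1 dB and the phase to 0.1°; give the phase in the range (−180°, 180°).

2.3 dB, -102.6°

At s = jω = j3164:
zero (s+734): 734 + j3164 → |·| = √(734²+3164²) = √10549652 ≈ 3248, ∠ = arctan(3164/734) ≈ 76.94°
quadratic: (j3164)² + 26.8·j3164 + 400 = -10010496 + j84795.2 → |·| ≈ 1.0011e+07, ∠ ≈ 179.51°
|H| = 4000 · 3248 / 1.0011e+07 ≈ 1.2978
Gain = 20 log₁₀(1.2978) ≈ 2.26 dB
∠H = 76.94° − 179.51° = -102.57°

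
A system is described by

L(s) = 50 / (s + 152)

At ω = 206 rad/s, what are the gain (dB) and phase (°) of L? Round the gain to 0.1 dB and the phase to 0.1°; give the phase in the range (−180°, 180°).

-14.2 dB, -53.6°

Substitute s = j206:
Numerator: 50 = 50 + j0
Denominator: (j206) + 152 = 152 + j206
|N| = √(50² + 0²) ≈ 50, ∠N ≈ 0.00°
|D| = √(152² + 206²) ≈ 256.01, ∠D ≈ 53.58°
|L| = 50 / 256.01 ≈ 0.1953
Gain = 20 log₁₀(0.1953) ≈ -14.19 dB
∠L = 0.00° − 53.58° = -53.58°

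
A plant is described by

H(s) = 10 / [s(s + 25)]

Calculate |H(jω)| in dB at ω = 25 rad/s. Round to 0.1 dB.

-38.9 dB

At s = jω = j25:
pole (s+25): 25 + j25 → |·| = √(25²+25²) = √1250 ≈ 35.355, ∠ = arctan(25/25) ≈ 45.00°
pole at origin: |s| = 25, ∠ = 90.00° (in denominator)
|H| = 10 / 883.87 ≈ 0.011314
Gain = 20 log₁₀(0.011314) ≈ -38.93 dB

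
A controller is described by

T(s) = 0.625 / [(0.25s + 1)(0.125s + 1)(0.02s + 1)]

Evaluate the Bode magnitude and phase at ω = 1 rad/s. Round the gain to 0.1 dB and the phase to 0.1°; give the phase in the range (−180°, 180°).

At ω = 1 rad/s:
pole (1 + j1·0.25) = 1 + j0.25 → |·| ≈ 1.0308, ∠ ≈ 14.04°
pole (1 + j1·0.125) = 1 + j0.125 → |·| ≈ 1.0078, ∠ ≈ 7.13°
pole (1 + j1·0.02) = 1 + j0.02 → |·| ≈ 1.0002, ∠ ≈ 1.15°
|T| = 0.625 · 1 / (1.0308 · 1.0078 · 1.0002) ≈ 0.60151
Gain = 20 log₁₀(0.60151) ≈ -4.42 dB
∠T = (0°) − (14.04° + 7.13° + 1.15°) = -22.32°

-4.4 dB, -22.3°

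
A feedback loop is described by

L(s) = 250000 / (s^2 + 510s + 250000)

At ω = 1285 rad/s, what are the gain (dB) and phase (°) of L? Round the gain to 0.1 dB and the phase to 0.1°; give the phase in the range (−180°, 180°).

At s = jω = j1285:
quadratic: (j1285)² + 510·j1285 + 250000 = -1401225 + j655350 → |·| ≈ 1.5469e+06, ∠ ≈ 154.93°
|L| = 250000 / 1.5469e+06 ≈ 0.16161
Gain = 20 log₁₀(0.16161) ≈ -15.83 dB
∠L = 0.00° − 154.93° = -154.93°

-15.8 dB, -154.9°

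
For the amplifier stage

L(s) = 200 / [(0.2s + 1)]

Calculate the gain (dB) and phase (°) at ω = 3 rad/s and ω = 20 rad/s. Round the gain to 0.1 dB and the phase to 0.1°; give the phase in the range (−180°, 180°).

ω = 3: 44.7 dB, -31.0°; ω = 20: 33.7 dB, -76.0°

At ω = 3 rad/s:
pole (1 + j3·0.2) = 1 + j0.6 → |·| ≈ 1.1662, ∠ ≈ 30.96°
|L| = 200 · 1 / (1.1662) ≈ 171.5
Gain = 20 log₁₀(171.5) ≈ 44.69 dB
∠L = (0°) − (30.96°) = -30.96°

At ω = 20 rad/s:
pole (1 + j20·0.2) = 1 + j4 → |·| ≈ 4.1231, ∠ ≈ 75.96°
|L| = 200 · 1 / (4.1231) ≈ 48.507
Gain = 20 log₁₀(48.507) ≈ 33.72 dB
∠L = (0°) − (75.96°) = -75.96°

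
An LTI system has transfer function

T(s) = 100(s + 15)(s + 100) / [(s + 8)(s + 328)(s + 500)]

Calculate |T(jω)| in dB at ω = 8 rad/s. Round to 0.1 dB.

At s = jω = j8:
zero (s+15): 15 + j8 → |·| = √(15²+8²) = √289 ≈ 17, ∠ = arctan(8/15) ≈ 28.07°
zero (s+100): 100 + j8 → |·| = √(100²+8²) = √10064 ≈ 100.32, ∠ = arctan(8/100) ≈ 4.57°
pole (s+8): 8 + j8 → |·| = √(8²+8²) = √128 ≈ 11.314, ∠ = arctan(8/8) ≈ 45.00°
pole (s+328): 328 + j8 → |·| = √(328²+8²) = √107648 ≈ 328.1, ∠ = arctan(8/328) ≈ 1.40°
pole (s+500): 500 + j8 → |·| = √(500²+8²) = √250064 ≈ 500.06, ∠ = arctan(8/500) ≈ 0.92°
|T| = 100 · 1705.4 / 1.8563e+06 ≈ 0.091871
Gain = 20 log₁₀(0.091871) ≈ -20.74 dB

-20.7 dB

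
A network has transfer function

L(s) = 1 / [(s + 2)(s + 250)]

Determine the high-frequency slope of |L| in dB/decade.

-40 dB/decade

Each pole contributes −20 dB/decade at high frequency; each zero contributes +20 dB/decade.
Net: 0 zero(s) − 2 pole(s) → -40 dB/decade.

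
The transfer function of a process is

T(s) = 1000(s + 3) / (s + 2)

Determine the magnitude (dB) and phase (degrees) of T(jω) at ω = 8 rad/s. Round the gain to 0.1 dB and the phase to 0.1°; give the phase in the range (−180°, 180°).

At s = jω = j8:
zero (s+3): 3 + j8 → |·| = √(3²+8²) = √73 ≈ 8.544, ∠ = arctan(8/3) ≈ 69.44°
pole (s+2): 2 + j8 → |·| = √(2²+8²) = √68 ≈ 8.2462, ∠ = arctan(8/2) ≈ 75.96°
|T| = 1000 · 8.544 / 8.2462 ≈ 1036.1
Gain = 20 log₁₀(1036.1) ≈ 60.31 dB
∠T = 69.44° − 75.96° = -6.52°

60.3 dB, -6.5°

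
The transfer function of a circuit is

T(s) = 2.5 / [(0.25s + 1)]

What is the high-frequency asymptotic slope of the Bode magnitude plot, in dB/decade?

Each pole contributes −20 dB/decade at high frequency; each zero contributes +20 dB/decade.
Net: 0 zero(s) − 1 pole(s) → -20 dB/decade.

-20 dB/decade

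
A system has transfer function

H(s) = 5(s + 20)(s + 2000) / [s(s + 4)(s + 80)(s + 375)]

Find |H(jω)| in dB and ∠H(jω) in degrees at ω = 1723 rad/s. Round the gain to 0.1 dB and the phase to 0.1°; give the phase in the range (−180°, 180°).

-112.0 dB, 145.1°

At s = jω = j1723:
zero (s+20): 20 + j1723 → |·| = √(20²+1723²) = √2969129 ≈ 1723.1, ∠ = arctan(1723/20) ≈ 89.33°
zero (s+2000): 2000 + j1723 → |·| = √(2000²+1723²) = √6968729 ≈ 2639.8, ∠ = arctan(1723/2000) ≈ 40.74°
pole (s+4): 4 + j1723 → |·| = √(4²+1723²) = √2968745 ≈ 1723, ∠ = arctan(1723/4) ≈ 89.87°
pole (s+80): 80 + j1723 → |·| = √(80²+1723²) = √2975129 ≈ 1724.9, ∠ = arctan(1723/80) ≈ 87.34°
pole (s+375): 375 + j1723 → |·| = √(375²+1723²) = √3109354 ≈ 1763.3, ∠ = arctan(1723/375) ≈ 77.72°
pole at origin: |s| = 1723, ∠ = 90.00° (in denominator)
|H| = 5 · 4.5486e+06 / 9.0294e+12 ≈ 2.5188e-06
Gain = 20 log₁₀(2.5188e-06) ≈ -111.98 dB
∠H = 130.07° − 344.93° = -214.86° ≡ 145.14° (principal value)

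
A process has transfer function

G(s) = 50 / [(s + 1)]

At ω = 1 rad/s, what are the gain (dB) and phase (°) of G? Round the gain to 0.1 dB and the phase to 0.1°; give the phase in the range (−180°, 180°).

At ω = 1 rad/s:
pole (1 + j1·1) = 1 + j1 → |·| ≈ 1.4142, ∠ ≈ 45.00°
|G| = 50 · 1 / (1.4142) ≈ 35.356
Gain = 20 log₁₀(35.356) ≈ 30.97 dB
∠G = (0°) − (45.00°) = -45.00°

31.0 dB, -45.0°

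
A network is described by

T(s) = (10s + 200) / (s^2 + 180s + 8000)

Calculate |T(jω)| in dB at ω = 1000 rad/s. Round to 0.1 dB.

Substitute s = j1000:
Numerator: 10(j1000) + 200 = 200 + j10000
Denominator: (j1000)^2 + 180(j1000) + 8000 = -992000 + j180000
|N| = √(200² + 10000²) ≈ 10002, ∠N ≈ 88.85°
|D| = √(992000² + 180000²) ≈ 1.0082e+06, ∠D ≈ 169.72°
|T| = 10002 / 1.0082e+06 ≈ 0.0099207
Gain = 20 log₁₀(0.0099207) ≈ -40.07 dB

-40.1 dB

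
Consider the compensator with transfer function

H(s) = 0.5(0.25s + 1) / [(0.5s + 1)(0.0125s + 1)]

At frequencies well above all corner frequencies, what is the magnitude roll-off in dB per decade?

Each pole contributes −20 dB/decade at high frequency; each zero contributes +20 dB/decade.
Net: 1 zero(s) − 2 pole(s) → -20 dB/decade.

-20 dB/decade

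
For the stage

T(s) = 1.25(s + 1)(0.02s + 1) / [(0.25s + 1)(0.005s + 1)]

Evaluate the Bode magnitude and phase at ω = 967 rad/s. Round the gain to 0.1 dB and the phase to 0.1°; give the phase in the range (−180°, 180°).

At ω = 967 rad/s:
zero (1 + j967·1) = 1 + j967 → |·| ≈ 967, ∠ ≈ 89.94°
zero (1 + j967·0.02) = 1 + j19.34 → |·| ≈ 19.366, ∠ ≈ 87.04°
pole (1 + j967·0.25) = 1 + j241.75 → |·| ≈ 241.75, ∠ ≈ 89.76°
pole (1 + j967·0.005) = 1 + j4.835 → |·| ≈ 4.9373, ∠ ≈ 78.31°
|T| = 1.25 · 967 · 19.366 / (241.75 · 4.9373) ≈ 19.612
Gain = 20 log₁₀(19.612) ≈ 25.85 dB
∠T = (89.94° + 87.04°) − (89.76° + 78.31°) = 8.91°

25.9 dB, 8.9°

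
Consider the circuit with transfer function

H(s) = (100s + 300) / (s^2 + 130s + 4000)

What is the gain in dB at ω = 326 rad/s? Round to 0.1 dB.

Substitute s = j326:
Numerator: 100(j326) + 300 = 300 + j32600
Denominator: (j326)^2 + 130(j326) + 4000 = -102276 + j42380
|N| = √(300² + 32600²) ≈ 32601, ∠N ≈ 89.47°
|D| = √(102276² + 42380²) ≈ 1.1071e+05, ∠D ≈ 157.49°
|H| = 32601 / 1.1071e+05 ≈ 0.29447
Gain = 20 log₁₀(0.29447) ≈ -10.62 dB

-10.6 dB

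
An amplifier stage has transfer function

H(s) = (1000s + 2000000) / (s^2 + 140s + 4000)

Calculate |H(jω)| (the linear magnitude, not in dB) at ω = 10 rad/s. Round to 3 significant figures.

Substitute s = j10:
Numerator: 1000(j10) + 2000000 = 2000000 + j10000
Denominator: (j10)^2 + 140(j10) + 4000 = 3900 + j1400
|N| = √(2000000² + 10000²) ≈ 2e+06, ∠N ≈ 0.29°
|D| = √(3900² + 1400²) ≈ 4143.7, ∠D ≈ 19.75°
|H| = 2e+06 / 4143.7 ≈ 482.66

483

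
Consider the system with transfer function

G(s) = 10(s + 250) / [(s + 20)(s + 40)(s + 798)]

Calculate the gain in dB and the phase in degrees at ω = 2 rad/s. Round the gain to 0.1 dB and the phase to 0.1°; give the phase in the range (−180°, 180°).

At s = jω = j2:
zero (s+250): 250 + j2 → |·| = √(250²+2²) = √62504 ≈ 250.01, ∠ = arctan(2/250) ≈ 0.46°
pole (s+20): 20 + j2 → |·| = √(20²+2²) = √404 ≈ 20.1, ∠ = arctan(2/20) ≈ 5.71°
pole (s+40): 40 + j2 → |·| = √(40²+2²) = √1604 ≈ 40.05, ∠ = arctan(2/40) ≈ 2.86°
pole (s+798): 798 + j2 → |·| = √(798²+2²) = √636808 ≈ 798, ∠ = arctan(2/798) ≈ 0.14°
|G| = 10 · 250.01 / 6.4239e+05 ≈ 0.0038919
Gain = 20 log₁₀(0.0038919) ≈ -48.20 dB
∠G = 0.46° − 8.71° = -8.25°

-48.2 dB, -8.3°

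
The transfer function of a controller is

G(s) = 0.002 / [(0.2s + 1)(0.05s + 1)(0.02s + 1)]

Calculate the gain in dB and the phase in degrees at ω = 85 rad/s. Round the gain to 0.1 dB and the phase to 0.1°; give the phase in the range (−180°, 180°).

-97.3 dB, 137.1°

At ω = 85 rad/s:
pole (1 + j85·0.2) = 1 + j17 → |·| ≈ 17.029, ∠ ≈ 86.63°
pole (1 + j85·0.05) = 1 + j4.25 → |·| ≈ 4.3661, ∠ ≈ 76.76°
pole (1 + j85·0.02) = 1 + j1.7 → |·| ≈ 1.9723, ∠ ≈ 59.53°
|G| = 0.002 · 1 / (17.029 · 4.3661 · 1.9723) ≈ 1.3639e-05
Gain = 20 log₁₀(1.3639e-05) ≈ -97.30 dB
∠G = (0°) − (86.63° + 76.76° + 59.53°) = -222.92° ≡ 137.08° (principal value)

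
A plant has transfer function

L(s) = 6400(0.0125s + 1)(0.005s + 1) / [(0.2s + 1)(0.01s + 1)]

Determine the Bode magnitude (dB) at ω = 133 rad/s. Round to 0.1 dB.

50.5 dB

At ω = 133 rad/s:
zero (1 + j133·0.0125) = 1 + j1.6625 → |·| ≈ 1.9401, ∠ ≈ 58.97°
zero (1 + j133·0.005) = 1 + j0.665 → |·| ≈ 1.2009, ∠ ≈ 33.62°
pole (1 + j133·0.2) = 1 + j26.6 → |·| ≈ 26.619, ∠ ≈ 87.85°
pole (1 + j133·0.01) = 1 + j1.33 → |·| ≈ 1.664, ∠ ≈ 53.06°
|L| = 6400 · 1.9401 · 1.2009 / (26.619 · 1.664) ≈ 336.64
Gain = 20 log₁₀(336.64) ≈ 50.54 dB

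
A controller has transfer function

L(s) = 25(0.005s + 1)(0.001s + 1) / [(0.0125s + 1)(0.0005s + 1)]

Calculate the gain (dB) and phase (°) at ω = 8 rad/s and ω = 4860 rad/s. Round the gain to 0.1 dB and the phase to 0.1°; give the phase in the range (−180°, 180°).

At ω = 8 rad/s:
zero (1 + j8·0.005) = 1 + j0.04 → |·| ≈ 1.0008, ∠ ≈ 2.29°
zero (1 + j8·0.001) = 1 + j0.008 → |·| ≈ 1, ∠ ≈ 0.46°
pole (1 + j8·0.0125) = 1 + j0.1 → |·| ≈ 1.005, ∠ ≈ 5.71°
pole (1 + j8·0.0005) = 1 + j0.004 → |·| ≈ 1, ∠ ≈ 0.23°
|L| = 25 · 1.0008 · 1 / (1.005 · 1) ≈ 24.896
Gain = 20 log₁₀(24.896) ≈ 27.92 dB
∠L = (2.29° + 0.46°) − (5.71° + 0.23°) = -3.19°

At ω = 4860 rad/s:
zero (1 + j4860·0.005) = 1 + j24.3 → |·| ≈ 24.321, ∠ ≈ 87.64°
zero (1 + j4860·0.001) = 1 + j4.86 → |·| ≈ 4.9618, ∠ ≈ 78.37°
pole (1 + j4860·0.0125) = 1 + j60.75 → |·| ≈ 60.758, ∠ ≈ 89.06°
pole (1 + j4860·0.0005) = 1 + j2.43 → |·| ≈ 2.6277, ∠ ≈ 67.63°
|L| = 25 · 24.321 · 4.9618 / (60.758 · 2.6277) ≈ 18.897
Gain = 20 log₁₀(18.897) ≈ 25.53 dB
∠L = (87.64° + 78.37°) − (89.06° + 67.63°) = 9.32°

ω = 8: 27.9 dB, -3.2°; ω = 4860: 25.5 dB, 9.3°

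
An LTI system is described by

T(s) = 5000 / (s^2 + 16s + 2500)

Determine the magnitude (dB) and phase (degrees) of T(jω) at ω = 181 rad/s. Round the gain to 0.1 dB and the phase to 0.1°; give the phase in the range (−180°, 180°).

-15.7 dB, -174.5°

At s = jω = j181:
quadratic: (j181)² + 16·j181 + 2500 = -30261 + j2896 → |·| ≈ 30399, ∠ ≈ 174.53°
|T| = 5000 / 30399 ≈ 0.16448
Gain = 20 log₁₀(0.16448) ≈ -15.68 dB
∠T = 0.00° − 174.53° = -174.53°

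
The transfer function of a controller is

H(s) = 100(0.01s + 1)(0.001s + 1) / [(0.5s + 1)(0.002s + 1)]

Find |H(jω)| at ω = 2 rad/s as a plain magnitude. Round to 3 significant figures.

At ω = 2 rad/s:
zero (1 + j2·0.01) = 1 + j0.02 → |·| ≈ 1.0002, ∠ ≈ 1.15°
zero (1 + j2·0.001) = 1 + j0.002 → |·| ≈ 1, ∠ ≈ 0.11°
pole (1 + j2·0.5) = 1 + j1 → |·| ≈ 1.4142, ∠ ≈ 45.00°
pole (1 + j2·0.002) = 1 + j0.004 → |·| ≈ 1, ∠ ≈ 0.23°
|H| = 100 · 1.0002 · 1 / (1.4142 · 1) ≈ 70.725

70.7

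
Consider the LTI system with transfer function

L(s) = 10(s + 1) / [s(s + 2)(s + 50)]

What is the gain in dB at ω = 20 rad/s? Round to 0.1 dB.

-40.7 dB

At s = jω = j20:
zero (s+1): 1 + j20 → |·| = √(1²+20²) = √401 ≈ 20.025, ∠ = arctan(20/1) ≈ 87.14°
pole (s+2): 2 + j20 → |·| = √(2²+20²) = √404 ≈ 20.1, ∠ = arctan(20/2) ≈ 84.29°
pole (s+50): 50 + j20 → |·| = √(50²+20²) = √2900 ≈ 53.852, ∠ = arctan(20/50) ≈ 21.80°
pole at origin: |s| = 20, ∠ = 90.00° (in denominator)
|L| = 10 · 20.025 / 21649 ≈ 0.0092498
Gain = 20 log₁₀(0.0092498) ≈ -40.68 dB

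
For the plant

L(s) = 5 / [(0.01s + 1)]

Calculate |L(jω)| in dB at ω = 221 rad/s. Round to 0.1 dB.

At ω = 221 rad/s:
pole (1 + j221·0.01) = 1 + j2.21 → |·| ≈ 2.4257, ∠ ≈ 65.65°
|L| = 5 · 1 / (2.4257) ≈ 2.0613
Gain = 20 log₁₀(2.0613) ≈ 6.28 dB

6.3 dB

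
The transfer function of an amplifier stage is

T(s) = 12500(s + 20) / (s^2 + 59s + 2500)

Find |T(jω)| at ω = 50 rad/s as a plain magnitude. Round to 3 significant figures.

At s = jω = j50:
zero (s+20): 20 + j50 → |·| = √(20²+50²) = √2900 ≈ 53.852, ∠ = arctan(50/20) ≈ 68.20°
quadratic: (j50)² + 59·j50 + 2500 = 0 + j2950 → |·| ≈ 2950, ∠ ≈ 90.00°
|T| = 12500 · 53.852 / 2950 ≈ 228.19

228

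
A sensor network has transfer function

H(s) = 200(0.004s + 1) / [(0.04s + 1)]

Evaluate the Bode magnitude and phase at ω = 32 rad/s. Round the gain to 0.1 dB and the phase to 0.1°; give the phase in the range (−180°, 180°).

41.9 dB, -44.7°

At ω = 32 rad/s:
zero (1 + j32·0.004) = 1 + j0.128 → |·| ≈ 1.0082, ∠ ≈ 7.29°
pole (1 + j32·0.04) = 1 + j1.28 → |·| ≈ 1.6243, ∠ ≈ 52.00°
|H| = 200 · 1.0082 / (1.6243) ≈ 124.14
Gain = 20 log₁₀(124.14) ≈ 41.88 dB
∠H = (7.29°) − (52.00°) = -44.71°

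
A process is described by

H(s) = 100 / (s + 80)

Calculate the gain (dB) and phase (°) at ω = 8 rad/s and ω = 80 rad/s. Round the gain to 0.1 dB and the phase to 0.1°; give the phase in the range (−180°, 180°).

ω = 8: 1.9 dB, -5.7°; ω = 80: -1.1 dB, -45.0°

Substitute s = j8:
Numerator: 100 = 100 + j0
Denominator: (j8) + 80 = 80 + j8
|N| = √(100² + 0²) ≈ 100, ∠N ≈ 0.00°
|D| = √(80² + 8²) ≈ 80.399, ∠D ≈ 5.71°
|H| = 100 / 80.399 ≈ 1.2438
Gain = 20 log₁₀(1.2438) ≈ 1.90 dB
∠H = 0.00° − 5.71° = -5.71°

Substitute s = j80:
Numerator: 100 = 100 + j0
Denominator: (j80) + 80 = 80 + j80
|N| = √(100² + 0²) ≈ 100, ∠N ≈ 0.00°
|D| = √(80² + 80²) ≈ 113.14, ∠D ≈ 45.00°
|H| = 100 / 113.14 ≈ 0.88386
Gain = 20 log₁₀(0.88386) ≈ -1.07 dB
∠H = 0.00° − 45.00° = -45.00°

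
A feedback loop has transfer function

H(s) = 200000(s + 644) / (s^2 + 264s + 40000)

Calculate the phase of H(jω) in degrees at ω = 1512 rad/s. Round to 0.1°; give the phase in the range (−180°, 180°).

-103.0°

At s = jω = j1512:
zero (s+644): 644 + j1512 → |·| = √(644²+1512²) = √2700880 ≈ 1643.4, ∠ = arctan(1512/644) ≈ 66.93°
quadratic: (j1512)² + 264·j1512 + 40000 = -2246144 + j399168 → |·| ≈ 2.2813e+06, ∠ ≈ 169.92°
∠H = 66.93° − 169.92° = -102.99°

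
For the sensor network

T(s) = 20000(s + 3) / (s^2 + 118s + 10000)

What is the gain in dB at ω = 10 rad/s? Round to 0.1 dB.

At s = jω = j10:
zero (s+3): 3 + j10 → |·| = √(3²+10²) = √109 ≈ 10.44, ∠ = arctan(10/3) ≈ 73.30°
quadratic: (j10)² + 118·j10 + 10000 = 9900 + j1180 → |·| ≈ 9970.1, ∠ ≈ 6.80°
|T| = 20000 · 10.44 / 9970.1 ≈ 20.943
Gain = 20 log₁₀(20.943) ≈ 26.42 dB

26.4 dB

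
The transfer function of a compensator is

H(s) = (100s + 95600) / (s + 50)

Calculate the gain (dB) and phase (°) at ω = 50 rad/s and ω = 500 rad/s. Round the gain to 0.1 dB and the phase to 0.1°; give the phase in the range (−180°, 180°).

Substitute s = j50:
Numerator: 100(j50) + 95600 = 95600 + j5000
Denominator: (j50) + 50 = 50 + j50
|N| = √(95600² + 5000²) ≈ 95731, ∠N ≈ 2.99°
|D| = √(50² + 50²) ≈ 70.711, ∠D ≈ 45.00°
|H| = 95731 / 70.711 ≈ 1353.8
Gain = 20 log₁₀(1353.8) ≈ 62.63 dB
∠H = 2.99° − 45.00° = -42.01°

Substitute s = j500:
Numerator: 100(j500) + 95600 = 95600 + j50000
Denominator: (j500) + 50 = 50 + j500
|N| = √(95600² + 50000²) ≈ 1.0789e+05, ∠N ≈ 27.61°
|D| = √(50² + 500²) ≈ 502.49, ∠D ≈ 84.29°
|H| = 1.0789e+05 / 502.49 ≈ 214.71
Gain = 20 log₁₀(214.71) ≈ 46.64 dB
∠H = 27.61° − 84.29° = -56.68°

ω = 50: 62.6 dB, -42.0°; ω = 500: 46.6 dB, -56.7°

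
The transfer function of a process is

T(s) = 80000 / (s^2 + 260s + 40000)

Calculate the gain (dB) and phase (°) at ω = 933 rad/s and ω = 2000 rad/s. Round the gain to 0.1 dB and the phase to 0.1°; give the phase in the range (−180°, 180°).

ω = 933: -20.7 dB, -163.7°; ω = 2000: -34.0 dB, -172.5°

At s = jω = j933:
quadratic: (j933)² + 260·j933 + 40000 = -830489 + j242580 → |·| ≈ 8.6519e+05, ∠ ≈ 163.72°
|T| = 80000 / 8.6519e+05 ≈ 0.092465
Gain = 20 log₁₀(0.092465) ≈ -20.68 dB
∠T = 0.00° − 163.72° = -163.72°

At s = jω = j2000:
quadratic: (j2000)² + 260·j2000 + 40000 = -3960000 + j520000 → |·| ≈ 3.994e+06, ∠ ≈ 172.52°
|T| = 80000 / 3.994e+06 ≈ 0.02003
Gain = 20 log₁₀(0.02003) ≈ -33.97 dB
∠T = 0.00° − 172.52° = -172.52°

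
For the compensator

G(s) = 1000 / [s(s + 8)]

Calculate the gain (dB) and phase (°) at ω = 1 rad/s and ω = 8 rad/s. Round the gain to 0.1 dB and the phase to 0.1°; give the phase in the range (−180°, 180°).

At s = jω = j1:
pole (s+8): 8 + j1 → |·| = √(8²+1²) = √65 ≈ 8.0623, ∠ = arctan(1/8) ≈ 7.13°
pole at origin: |s| = 1, ∠ = 90.00° (in denominator)
|G| = 1000 / 8.0623 ≈ 124.03
Gain = 20 log₁₀(124.03) ≈ 41.87 dB
∠G = 0.00° − 97.13° = -97.13°

At s = jω = j8:
pole (s+8): 8 + j8 → |·| = √(8²+8²) = √128 ≈ 11.314, ∠ = arctan(8/8) ≈ 45.00°
pole at origin: |s| = 8, ∠ = 90.00° (in denominator)
|G| = 1000 / 90.512 ≈ 11.048
Gain = 20 log₁₀(11.048) ≈ 20.87 dB
∠G = 0.00° − 135.00° = -135.00°

ω = 1: 41.9 dB, -97.1°; ω = 8: 20.9 dB, -135.0°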